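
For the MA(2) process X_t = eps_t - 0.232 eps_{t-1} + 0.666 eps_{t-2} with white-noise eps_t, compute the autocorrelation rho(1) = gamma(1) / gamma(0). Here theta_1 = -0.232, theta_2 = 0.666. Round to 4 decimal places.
\rho(1) = -0.2581

For an MA(q) process with theta_0 = 1, the autocovariance is
  gamma(k) = sigma^2 * sum_{i=0..q-k} theta_i * theta_{i+k},
and rho(k) = gamma(k) / gamma(0). Sigma^2 cancels.
  numerator   = (1)*(-0.232) + (-0.232)*(0.666) = -0.386512.
  denominator = (1)^2 + (-0.232)^2 + (0.666)^2 = 1.49738.
  rho(1) = -0.386512 / 1.49738 = -0.2581.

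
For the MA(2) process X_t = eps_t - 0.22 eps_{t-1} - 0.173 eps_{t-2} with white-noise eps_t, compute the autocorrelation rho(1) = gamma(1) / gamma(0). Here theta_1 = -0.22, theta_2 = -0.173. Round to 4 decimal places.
\rho(1) = -0.1687

For an MA(q) process with theta_0 = 1, the autocovariance is
  gamma(k) = sigma^2 * sum_{i=0..q-k} theta_i * theta_{i+k},
and rho(k) = gamma(k) / gamma(0). Sigma^2 cancels.
  numerator   = (1)*(-0.22) + (-0.22)*(-0.173) = -0.18194.
  denominator = (1)^2 + (-0.22)^2 + (-0.173)^2 = 1.078329.
  rho(1) = -0.18194 / 1.078329 = -0.1687.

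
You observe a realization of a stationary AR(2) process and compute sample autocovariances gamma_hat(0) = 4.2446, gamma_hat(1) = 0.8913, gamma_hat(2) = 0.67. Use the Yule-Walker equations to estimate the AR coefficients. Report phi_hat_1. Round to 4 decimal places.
\hat\phi_{1} = 0.1850

The Yule-Walker equations for an AR(p) process read, in matrix form,
  Gamma_p phi = r_p,   with   (Gamma_p)_{ij} = gamma(|i - j|),
                       (r_p)_i = gamma(i),   i,j = 1..p.
Substitute the sample gammas (Toeplitz matrix and right-hand side of size 2):
  Gamma_p = [[4.2446, 0.8913], [0.8913, 4.2446]]
  r_p     = [0.8913, 0.67]
Written out:
  4.2446 phi_1 + 0.8913 phi_2 = 0.8913
  0.8913 phi_1 + 4.2446 phi_2 = 0.67
Solve by Cramer's rule:
  det = gamma(0)^2 - gamma(1)^2 = (4.2446)^2 - (0.8913)^2 = 18.01662916 - 0.79441569 = 17.22221347
  phi_hat_1 = [gamma(1) gamma(0) - gamma(1) gamma(2)] / det = [(0.8913)(4.2446) - (0.8913)(0.67)] / 17.22221347 = 3.18604098 / 17.22221347 = 0.185
  phi_hat_2 = [gamma(0) gamma(2) - gamma(1)^2] / det = [(4.2446)(0.67) - (0.8913)^2] / 17.22221347 = 2.04946631 / 17.22221347 = 0.119
So phi_hat = [0.1850, 0.1190].
Therefore phi_hat_1 = 0.1850.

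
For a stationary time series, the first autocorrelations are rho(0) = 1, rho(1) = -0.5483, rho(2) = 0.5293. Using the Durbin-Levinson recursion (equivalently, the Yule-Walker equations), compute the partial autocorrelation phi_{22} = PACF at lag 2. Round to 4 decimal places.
\phi_{22} = 0.3270

The PACF at lag k is phi_{kk}, the last component of the solution
to the Yule-Walker system G_k phi = r_k where
  (G_k)_{ij} = rho(|i - j|), (r_k)_i = rho(i), i,j = 1..k.
Equivalently, Durbin-Levinson gives phi_{kk} iteratively:
  phi_{11} = rho(1)
  phi_{kk} = [rho(k) - sum_{j=1..k-1} phi_{k-1,j} rho(k-j)]
            / [1 - sum_{j=1..k-1} phi_{k-1,j} rho(j)],
  phi_{k,j} = phi_{k-1,j} - phi_{kk} phi_{k-1,k-j},  j = 1..k-1.
Step k = 1:
  phi_11 = rho(1) = -0.5483.
Step k = 2:
  phi_22 = [rho(2) - phi_11 rho(1)] / [1 - phi_11 rho(1)] = [0.5293 - (-0.5483)(-0.5483)] / [1 - (-0.5483)(-0.5483)]
         = 0.22866711 / 0.69936711 = 0.327.
Therefore phi_{22} = 0.3270.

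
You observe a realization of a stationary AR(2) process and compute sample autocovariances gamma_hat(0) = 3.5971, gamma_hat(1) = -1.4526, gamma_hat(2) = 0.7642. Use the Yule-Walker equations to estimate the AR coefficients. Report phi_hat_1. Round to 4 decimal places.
\hat\phi_{1} = -0.3800

The Yule-Walker equations for an AR(p) process read, in matrix form,
  Gamma_p phi = r_p,   with   (Gamma_p)_{ij} = gamma(|i - j|),
                       (r_p)_i = gamma(i),   i,j = 1..p.
Substitute the sample gammas (Toeplitz matrix and right-hand side of size 2):
  Gamma_p = [[3.5971, -1.4526], [-1.4526, 3.5971]]
  r_p     = [-1.4526, 0.7642]
Written out:
  3.5971 phi_1 - 1.4526 phi_2 = -1.4526
  -1.4526 phi_1 + 3.5971 phi_2 = 0.7642
Solve by Cramer's rule:
  det = gamma(0)^2 - gamma(1)^2 = (3.5971)^2 - (-1.4526)^2 = 12.93912841 - 2.11004676 = 10.82908165
  phi_hat_1 = [gamma(1) gamma(0) - gamma(1) gamma(2)] / det = [(-1.4526)(3.5971) - (-1.4526)(0.7642)] / 10.82908165 = -4.11507054 / 10.82908165 = -0.38
  phi_hat_2 = [gamma(0) gamma(2) - gamma(1)^2] / det = [(3.5971)(0.7642) - (-1.4526)^2] / 10.82908165 = 0.63885706 / 10.82908165 = 0.059
So phi_hat = [-0.3800, 0.0590].
Therefore phi_hat_1 = -0.3800.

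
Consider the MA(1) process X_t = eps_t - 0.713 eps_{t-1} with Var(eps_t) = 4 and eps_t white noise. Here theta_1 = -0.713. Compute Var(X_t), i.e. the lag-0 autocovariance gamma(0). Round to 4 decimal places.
\gamma(0) = 6.0335

For an MA(q) process X_t = eps_t + sum_i theta_i eps_{t-i} with
Var(eps_t) = sigma^2, the variance is
  gamma(0) = sigma^2 * (1 + sum_i theta_i^2).
  sum_i theta_i^2 = (-0.713)^2 = 0.508369.
  gamma(0) = 4 * (1 + 0.508369) = 4 * 1.508369 = 6.033476, which rounds to 6.0335.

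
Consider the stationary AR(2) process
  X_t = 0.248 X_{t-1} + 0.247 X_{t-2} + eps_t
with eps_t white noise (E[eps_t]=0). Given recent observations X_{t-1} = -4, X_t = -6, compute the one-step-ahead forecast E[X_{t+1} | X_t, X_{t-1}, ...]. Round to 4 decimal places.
E[X_{t+1} \mid \mathcal F_t] = -2.4760

For an AR(p) model X_t = c + sum_i phi_i X_{t-i} + eps_t, the
one-step-ahead conditional mean is
  E[X_{t+1} | X_t, ...] = c + sum_i phi_i X_{t+1-i}.
Substitute known values:
  E[X_{t+1} | ...] = (0.248) * (-6) + (0.247) * (-4)
                   = -2.4760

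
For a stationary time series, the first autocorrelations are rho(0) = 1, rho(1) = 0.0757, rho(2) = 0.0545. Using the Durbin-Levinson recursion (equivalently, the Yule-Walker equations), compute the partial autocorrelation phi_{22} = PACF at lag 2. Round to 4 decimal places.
\phi_{22} = 0.0491

The PACF at lag k is phi_{kk}, the last component of the solution
to the Yule-Walker system G_k phi = r_k where
  (G_k)_{ij} = rho(|i - j|), (r_k)_i = rho(i), i,j = 1..k.
Equivalently, Durbin-Levinson gives phi_{kk} iteratively:
  phi_{11} = rho(1)
  phi_{kk} = [rho(k) - sum_{j=1..k-1} phi_{k-1,j} rho(k-j)]
            / [1 - sum_{j=1..k-1} phi_{k-1,j} rho(j)],
  phi_{k,j} = phi_{k-1,j} - phi_{kk} phi_{k-1,k-j},  j = 1..k-1.
Step k = 1:
  phi_11 = rho(1) = 0.0757.
Step k = 2:
  phi_22 = [rho(2) - phi_11 rho(1)] / [1 - phi_11 rho(1)] = [0.0545 - (0.0757)(0.0757)] / [1 - (0.0757)(0.0757)]
         = 0.04876951 / 0.99426951 = 0.0491.
Therefore phi_{22} = 0.0491.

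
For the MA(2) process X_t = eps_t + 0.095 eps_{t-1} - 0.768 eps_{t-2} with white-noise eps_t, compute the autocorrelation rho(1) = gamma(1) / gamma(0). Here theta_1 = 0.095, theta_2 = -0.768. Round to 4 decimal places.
\rho(1) = 0.0138

For an MA(q) process with theta_0 = 1, the autocovariance is
  gamma(k) = sigma^2 * sum_{i=0..q-k} theta_i * theta_{i+k},
and rho(k) = gamma(k) / gamma(0). Sigma^2 cancels.
  numerator   = (1)*(0.095) + (0.095)*(-0.768) = 0.02204.
  denominator = (1)^2 + (0.095)^2 + (-0.768)^2 = 1.598849.
  rho(1) = 0.02204 / 1.598849 = 0.0138.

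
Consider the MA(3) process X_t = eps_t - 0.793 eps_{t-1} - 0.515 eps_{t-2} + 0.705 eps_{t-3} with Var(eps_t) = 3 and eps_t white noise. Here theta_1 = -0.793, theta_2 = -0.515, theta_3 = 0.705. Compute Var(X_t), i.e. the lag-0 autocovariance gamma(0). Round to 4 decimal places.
\gamma(0) = 7.1733

For an MA(q) process X_t = eps_t + sum_i theta_i eps_{t-i} with
Var(eps_t) = sigma^2, the variance is
  gamma(0) = sigma^2 * (1 + sum_i theta_i^2).
  sum_i theta_i^2 = (-0.793)^2 + (-0.515)^2 + (0.705)^2 = 0.628849 + 0.265225 + 0.497025 = 1.391099.
  gamma(0) = 3 * (1 + 1.391099) = 3 * 2.391099 = 7.173297, which rounds to 7.1733.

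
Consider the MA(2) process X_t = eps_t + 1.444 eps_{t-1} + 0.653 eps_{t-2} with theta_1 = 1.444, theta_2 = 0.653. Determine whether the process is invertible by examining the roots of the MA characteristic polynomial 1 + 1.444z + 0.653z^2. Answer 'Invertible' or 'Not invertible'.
\text{Invertible}

The MA(q) characteristic polynomial is P(z) = 1 + 1.444z + 0.653z^2.
Invertibility requires all roots to lie outside the unit circle, i.e. |z| > 1 for every root.
Set 1 + (1.444) z + (0.653) z^2 = 0, i.e. a z^2 + b z + c = 0 with a = 0.653, b = 1.444, c = 1.
Discriminant D = b^2 - 4ac = (1.444)^2 - 4*(0.653)*1 = 2.085136 - (2.612) = -0.526864.
D < 0, so the roots are the complex-conjugate pair z = (-b +/- i sqrt(-D)) / (2a) = -1.1057 +/- 0.5558i.
For a conjugate pair |z|^2 = z * conj(z) = (product of roots) = c/a = 1/(0.653) = 1.531394, so |z| = sqrt(1.531394) = 1.2375 for both roots.
Moduli of all roots: 1.2375, 1.2375.
All moduli strictly greater than 1? Yes.
Verdict: Invertible.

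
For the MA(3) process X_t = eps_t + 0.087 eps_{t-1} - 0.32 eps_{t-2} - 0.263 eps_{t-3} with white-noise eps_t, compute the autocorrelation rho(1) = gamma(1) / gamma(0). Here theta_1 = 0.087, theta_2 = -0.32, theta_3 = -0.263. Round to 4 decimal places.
\rho(1) = 0.1215

For an MA(q) process with theta_0 = 1, the autocovariance is
  gamma(k) = sigma^2 * sum_{i=0..q-k} theta_i * theta_{i+k},
and rho(k) = gamma(k) / gamma(0). Sigma^2 cancels.
  numerator   = (1)*(0.087) + (0.087)*(-0.32) + (-0.32)*(-0.263) = 0.14332.
  denominator = (1)^2 + (0.087)^2 + (-0.32)^2 + (-0.263)^2 = 1.179138.
  rho(1) = 0.14332 / 1.179138 = 0.1215.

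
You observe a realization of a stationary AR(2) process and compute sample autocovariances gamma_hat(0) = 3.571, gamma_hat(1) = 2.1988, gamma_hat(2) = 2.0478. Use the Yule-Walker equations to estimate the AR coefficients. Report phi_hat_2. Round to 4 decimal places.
\hat\phi_{2} = 0.3130

The Yule-Walker equations for an AR(p) process read, in matrix form,
  Gamma_p phi = r_p,   with   (Gamma_p)_{ij} = gamma(|i - j|),
                       (r_p)_i = gamma(i),   i,j = 1..p.
Substitute the sample gammas (Toeplitz matrix and right-hand side of size 2):
  Gamma_p = [[3.571, 2.1988], [2.1988, 3.571]]
  r_p     = [2.1988, 2.0478]
Written out:
  3.571 phi_1 + 2.1988 phi_2 = 2.1988
  2.1988 phi_1 + 3.571 phi_2 = 2.0478
Solve by Cramer's rule:
  det = gamma(0)^2 - gamma(1)^2 = (3.571)^2 - (2.1988)^2 = 12.752041 - 4.83472144 = 7.91731956
  phi_hat_1 = [gamma(1) gamma(0) - gamma(1) gamma(2)] / det = [(2.1988)(3.571) - (2.1988)(2.0478)] / 7.91731956 = 3.34921216 / 7.91731956 = 0.423
  phi_hat_2 = [gamma(0) gamma(2) - gamma(1)^2] / det = [(3.571)(2.0478) - (2.1988)^2] / 7.91731956 = 2.47797236 / 7.91731956 = 0.313
So phi_hat = [0.4230, 0.3130].
Therefore phi_hat_2 = 0.3130.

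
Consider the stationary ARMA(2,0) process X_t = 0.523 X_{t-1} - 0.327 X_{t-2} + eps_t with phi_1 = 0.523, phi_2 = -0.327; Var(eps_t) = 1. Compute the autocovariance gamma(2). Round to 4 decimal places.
\gamma(2) = -0.1602

Multiply the model equation by X_{t-k} and take expectations. With theta_0 = psi_0 = 1 and psi_j the MA(infinity) weights, this gives
  gamma(k) - sum_i phi_i gamma(k-i) = c_k,
  c_k = sigma^2 * sum_{j=k..q} theta_j psi_{j-k}   (c_k = 0 for k > q),
using gamma(-m) = gamma(m).
Pure AR (q = 0): c_0 = sigma^2 = 1, c_k = 0 for k >= 1.
Equations for k = 0, 1, 2 (AR order 2, c_2 = 0):
  (E0) gamma(0) = phi_1 gamma(1) + phi_2 gamma(2) + c_0
  (E1) gamma(1) = phi_1 gamma(0) + phi_2 gamma(1) + c_1
  (E2) gamma(2) = phi_1 gamma(1) + phi_2 gamma(0)
From (E1): gamma(1) = A gamma(0) + B with
  A = phi_1 / (1 - phi_2) = 0.523 / 1.327 = 0.394122,   B = c_1 / (1 - phi_2) = 0 / 1.327 = 0.
Insert (E2) into (E0): gamma(0) (1 - phi_2^2) = phi_1 (1 + phi_2) gamma(1) + c_0.
  phi_1 (1 + phi_2) = (0.523)(0.673) = 0.351979,   1 - phi_2^2 = 0.893071.
Replace gamma(1) by A gamma(0) + B and collect gamma(0):
  gamma(0) [0.893071 - (0.351979)(0.394122)] = c_0 = 1
  gamma(0) * 0.754348 = 1
  gamma(0) = 1 / 0.754348 = 1.325648.
  gamma(1) = A gamma(0) = (0.394122)(1.325648) = 0.522467.
  gamma(2) = phi_1 gamma(1) + phi_2 gamma(0) = (0.523)(0.522467) + (-0.327)(1.325648) = -0.160237.
Therefore gamma(2) = -0.1602 (to 4 decimal places).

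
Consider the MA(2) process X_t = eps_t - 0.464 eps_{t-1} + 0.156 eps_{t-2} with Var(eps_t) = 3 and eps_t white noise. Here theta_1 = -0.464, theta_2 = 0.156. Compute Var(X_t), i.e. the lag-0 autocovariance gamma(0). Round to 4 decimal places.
\gamma(0) = 3.7189

For an MA(q) process X_t = eps_t + sum_i theta_i eps_{t-i} with
Var(eps_t) = sigma^2, the variance is
  gamma(0) = sigma^2 * (1 + sum_i theta_i^2).
  sum_i theta_i^2 = (-0.464)^2 + (0.156)^2 = 0.215296 + 0.024336 = 0.239632.
  gamma(0) = 3 * (1 + 0.239632) = 3 * 1.239632 = 3.718896, which rounds to 3.7189.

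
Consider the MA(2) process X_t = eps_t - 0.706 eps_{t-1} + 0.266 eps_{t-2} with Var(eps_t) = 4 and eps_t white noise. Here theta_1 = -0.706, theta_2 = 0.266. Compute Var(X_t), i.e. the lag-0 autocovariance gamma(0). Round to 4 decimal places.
\gamma(0) = 6.2768

For an MA(q) process X_t = eps_t + sum_i theta_i eps_{t-i} with
Var(eps_t) = sigma^2, the variance is
  gamma(0) = sigma^2 * (1 + sum_i theta_i^2).
  sum_i theta_i^2 = (-0.706)^2 + (0.266)^2 = 0.498436 + 0.070756 = 0.569192.
  gamma(0) = 4 * (1 + 0.569192) = 4 * 1.569192 = 6.276768, which rounds to 6.2768.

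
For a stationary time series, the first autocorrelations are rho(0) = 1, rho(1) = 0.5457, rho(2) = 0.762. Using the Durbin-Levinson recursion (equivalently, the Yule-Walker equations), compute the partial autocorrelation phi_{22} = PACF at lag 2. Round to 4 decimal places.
\phi_{22} = 0.6611

The PACF at lag k is phi_{kk}, the last component of the solution
to the Yule-Walker system G_k phi = r_k where
  (G_k)_{ij} = rho(|i - j|), (r_k)_i = rho(i), i,j = 1..k.
Equivalently, Durbin-Levinson gives phi_{kk} iteratively:
  phi_{11} = rho(1)
  phi_{kk} = [rho(k) - sum_{j=1..k-1} phi_{k-1,j} rho(k-j)]
            / [1 - sum_{j=1..k-1} phi_{k-1,j} rho(j)],
  phi_{k,j} = phi_{k-1,j} - phi_{kk} phi_{k-1,k-j},  j = 1..k-1.
Step k = 1:
  phi_11 = rho(1) = 0.5457.
Step k = 2:
  phi_22 = [rho(2) - phi_11 rho(1)] / [1 - phi_11 rho(1)] = [0.762 - (0.5457)(0.5457)] / [1 - (0.5457)(0.5457)]
         = 0.46421151 / 0.70221151 = 0.6611.
Therefore phi_{22} = 0.6611.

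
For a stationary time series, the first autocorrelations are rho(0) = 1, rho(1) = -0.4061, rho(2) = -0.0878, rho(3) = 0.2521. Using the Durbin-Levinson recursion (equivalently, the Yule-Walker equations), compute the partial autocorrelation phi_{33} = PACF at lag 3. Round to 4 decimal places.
\phi_{33} = 0.1091

The PACF at lag k is phi_{kk}, the last component of the solution
to the Yule-Walker system G_k phi = r_k where
  (G_k)_{ij} = rho(|i - j|), (r_k)_i = rho(i), i,j = 1..k.
Equivalently, Durbin-Levinson gives phi_{kk} iteratively:
  phi_{11} = rho(1)
  phi_{kk} = [rho(k) - sum_{j=1..k-1} phi_{k-1,j} rho(k-j)]
            / [1 - sum_{j=1..k-1} phi_{k-1,j} rho(j)],
  phi_{k,j} = phi_{k-1,j} - phi_{kk} phi_{k-1,k-j},  j = 1..k-1.
Step k = 1:
  phi_11 = rho(1) = -0.4061.
Step k = 2:
  phi_22 = [rho(2) - phi_11 rho(1)] / [1 - phi_11 rho(1)] = [-0.0878 - (-0.4061)(-0.4061)] / [1 - (-0.4061)(-0.4061)]
         = -0.25271721 / 0.83508279 = -0.302625.
  Update: phi_21 = phi_11 - phi_22 phi_11 = -0.4061 - (-0.302625)(-0.4061) = -0.528996.
Step k = 3:
  phi_33 = [rho(3) - phi_21 rho(2) - phi_22 rho(1)] / [1 - phi_21 rho(1) - phi_22 rho(2)]
    numerator   = 0.2521 - (-0.528996)(-0.0878) - (-0.302625)(-0.4061) = 0.08275799
    denominator = 1 - (-0.528996)(-0.4061) - (-0.302625)(-0.0878) = 0.75860416
  phi_33 = 0.08275799 / 0.75860416 = 0.1091.
Therefore phi_{33} = 0.1091.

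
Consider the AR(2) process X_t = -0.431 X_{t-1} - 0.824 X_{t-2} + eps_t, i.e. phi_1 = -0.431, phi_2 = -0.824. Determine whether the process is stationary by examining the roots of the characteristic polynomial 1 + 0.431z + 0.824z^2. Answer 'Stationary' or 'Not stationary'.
\text{Stationary}

The AR(p) characteristic polynomial is P(z) = 1 + 0.431z + 0.824z^2.
Stationarity requires all roots to lie outside the unit circle, i.e. |z| > 1 for every root.
Set 1 + (0.431) z + (0.824) z^2 = 0, i.e. a z^2 + b z + c = 0 with a = 0.824, b = 0.431, c = 1.
Discriminant D = b^2 - 4ac = (0.431)^2 - 4*(0.824)*1 = 0.185761 - (3.296) = -3.110239.
D < 0, so the roots are the complex-conjugate pair z = (-b +/- i sqrt(-D)) / (2a) = -0.2615 +/- 1.0701i.
For a conjugate pair |z|^2 = z * conj(z) = (product of roots) = c/a = 1/(0.824) = 1.213592, so |z| = sqrt(1.213592) = 1.1016 for both roots.
Moduli of all roots: 1.1016, 1.1016.
All moduli strictly greater than 1? Yes.
Verdict: Stationary.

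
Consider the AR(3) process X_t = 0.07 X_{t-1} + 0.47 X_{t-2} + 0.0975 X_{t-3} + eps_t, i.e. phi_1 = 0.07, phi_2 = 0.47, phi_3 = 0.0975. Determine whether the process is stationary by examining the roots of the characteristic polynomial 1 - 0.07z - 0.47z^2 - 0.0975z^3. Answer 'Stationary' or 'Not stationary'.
\text{Stationary}

The AR(p) characteristic polynomial is P(z) = 1 - 0.07z - 0.47z^2 - 0.0975z^3.
Stationarity requires all roots to lie outside the unit circle, i.e. |z| > 1 for every root.
Degree 3: look for a simple real root z0 first, then factor out (1 - z/z0) and solve the remaining quadratic.
Testing z0 = -4: P(-4) = 1 + (-0.07)(-4) + (-0.47)(-4)^2 + (-0.0975)(-4)^3
  = 1 + (0.28) + (-7.52) + (6.24) = 0.  So z_0 = -4 is a root, |z_0| = 4.
Divide out the factor (1 + 0.25 z) = (1 - z/z0) (since 1/z0 = -0.25):
  P(z) = (1 + 0.25 z)(1 + (-0.32) z + (-0.39) z^2)
  [check: z-coef -0.32 - (-0.25) = -0.07; z^2-coef -0.39 - (-0.25)(-0.32) = -0.47; z^3-coef -(-0.25)(-0.39) = -0.0975.]
Remaining roots from the quadratic factor 1 + (-0.32) z + (-0.39) z^2:
  Set 1 + (-0.32) z + (-0.39) z^2 = 0, i.e. a z^2 + b z + c = 0 with a = -0.39, b = -0.32, c = 1.
  Discriminant D = b^2 - 4ac = (-0.32)^2 - 4*(-0.39)*1 = 0.1024 - (-1.56) = 1.6624.
  D >= 0, so the roots are real: z = (-b +/- sqrt(D)) / (2a) = (0.32 +/- 1.289341) / (-0.78).
    z_1 = (0.32 + 1.289341) / (-0.78) = -2.0633,   |z_1| = 2.0633.
    z_2 = (0.32 - 1.289341) / (-0.78) = 1.2427,   |z_2| = 1.2427.
Moduli of all roots: 4.0000, 2.0633, 1.2427.
All moduli strictly greater than 1? Yes.
Verdict: Stationary.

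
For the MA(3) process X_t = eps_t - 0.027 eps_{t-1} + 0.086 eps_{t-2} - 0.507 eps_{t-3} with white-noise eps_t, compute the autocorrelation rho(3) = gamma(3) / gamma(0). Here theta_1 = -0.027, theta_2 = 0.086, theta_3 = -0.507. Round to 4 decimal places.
\rho(3) = -0.4007

For an MA(q) process with theta_0 = 1, the autocovariance is
  gamma(k) = sigma^2 * sum_{i=0..q-k} theta_i * theta_{i+k},
and rho(k) = gamma(k) / gamma(0). Sigma^2 cancels.
  numerator   = (1)*(-0.507) = -0.507.
  denominator = (1)^2 + (-0.027)^2 + (0.086)^2 + (-0.507)^2 = 1.265174.
  rho(3) = -0.507 / 1.265174 = -0.4007.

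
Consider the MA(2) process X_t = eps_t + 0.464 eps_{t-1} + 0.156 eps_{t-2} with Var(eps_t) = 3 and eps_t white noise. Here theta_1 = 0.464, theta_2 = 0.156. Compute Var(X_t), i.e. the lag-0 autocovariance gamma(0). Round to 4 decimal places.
\gamma(0) = 3.7189

For an MA(q) process X_t = eps_t + sum_i theta_i eps_{t-i} with
Var(eps_t) = sigma^2, the variance is
  gamma(0) = sigma^2 * (1 + sum_i theta_i^2).
  sum_i theta_i^2 = (0.464)^2 + (0.156)^2 = 0.215296 + 0.024336 = 0.239632.
  gamma(0) = 3 * (1 + 0.239632) = 3 * 1.239632 = 3.718896, which rounds to 3.7189.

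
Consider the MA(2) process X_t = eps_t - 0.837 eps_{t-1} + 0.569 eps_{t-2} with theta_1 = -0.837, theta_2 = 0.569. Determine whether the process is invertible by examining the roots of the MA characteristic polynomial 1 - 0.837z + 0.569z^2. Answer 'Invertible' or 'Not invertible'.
\text{Invertible}

The MA(q) characteristic polynomial is P(z) = 1 - 0.837z + 0.569z^2.
Invertibility requires all roots to lie outside the unit circle, i.e. |z| > 1 for every root.
Set 1 + (-0.837) z + (0.569) z^2 = 0, i.e. a z^2 + b z + c = 0 with a = 0.569, b = -0.837, c = 1.
Discriminant D = b^2 - 4ac = (-0.837)^2 - 4*(0.569)*1 = 0.700569 - (2.276) = -1.575431.
D < 0, so the roots are the complex-conjugate pair z = (-b +/- i sqrt(-D)) / (2a) = 0.7355 +/- 1.103i.
For a conjugate pair |z|^2 = z * conj(z) = (product of roots) = c/a = 1/(0.569) = 1.757469, so |z| = sqrt(1.757469) = 1.3257 for both roots.
Moduli of all roots: 1.3257, 1.3257.
All moduli strictly greater than 1? Yes.
Verdict: Invertible.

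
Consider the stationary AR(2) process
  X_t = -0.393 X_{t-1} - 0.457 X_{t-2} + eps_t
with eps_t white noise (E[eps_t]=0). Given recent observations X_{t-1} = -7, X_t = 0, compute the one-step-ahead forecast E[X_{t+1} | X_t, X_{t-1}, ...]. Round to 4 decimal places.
E[X_{t+1} \mid \mathcal F_t] = 3.1990

For an AR(p) model X_t = c + sum_i phi_i X_{t-i} + eps_t, the
one-step-ahead conditional mean is
  E[X_{t+1} | X_t, ...] = c + sum_i phi_i X_{t+1-i}.
Substitute known values:
  E[X_{t+1} | ...] = (-0.393) * (0) + (-0.457) * (-7)
                   = 3.1990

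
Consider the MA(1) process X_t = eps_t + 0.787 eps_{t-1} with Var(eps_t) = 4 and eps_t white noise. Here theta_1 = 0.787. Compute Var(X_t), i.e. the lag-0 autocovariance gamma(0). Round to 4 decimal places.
\gamma(0) = 6.4775

For an MA(q) process X_t = eps_t + sum_i theta_i eps_{t-i} with
Var(eps_t) = sigma^2, the variance is
  gamma(0) = sigma^2 * (1 + sum_i theta_i^2).
  sum_i theta_i^2 = (0.787)^2 = 0.619369.
  gamma(0) = 4 * (1 + 0.619369) = 4 * 1.619369 = 6.477476, which rounds to 6.4775.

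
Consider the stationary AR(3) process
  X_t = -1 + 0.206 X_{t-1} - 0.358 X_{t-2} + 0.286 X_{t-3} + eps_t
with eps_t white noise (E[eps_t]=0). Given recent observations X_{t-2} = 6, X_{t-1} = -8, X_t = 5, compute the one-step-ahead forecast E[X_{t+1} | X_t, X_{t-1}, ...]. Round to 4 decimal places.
E[X_{t+1} \mid \mathcal F_t] = 4.6100

For an AR(p) model X_t = c + sum_i phi_i X_{t-i} + eps_t, the
one-step-ahead conditional mean is
  E[X_{t+1} | X_t, ...] = c + sum_i phi_i X_{t+1-i}.
Substitute known values:
  E[X_{t+1} | ...] = -1 + (0.206) * (5) + (-0.358) * (-8) + (0.286) * (6)
                   = 4.6100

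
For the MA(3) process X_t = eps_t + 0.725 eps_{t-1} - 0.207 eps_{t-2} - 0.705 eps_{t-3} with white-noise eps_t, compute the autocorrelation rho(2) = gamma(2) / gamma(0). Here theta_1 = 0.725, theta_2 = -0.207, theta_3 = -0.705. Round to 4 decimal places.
\rho(2) = -0.3477

For an MA(q) process with theta_0 = 1, the autocovariance is
  gamma(k) = sigma^2 * sum_{i=0..q-k} theta_i * theta_{i+k},
and rho(k) = gamma(k) / gamma(0). Sigma^2 cancels.
  numerator   = (1)*(-0.207) + (0.725)*(-0.705) = -0.718125.
  denominator = (1)^2 + (0.725)^2 + (-0.207)^2 + (-0.705)^2 = 2.065499.
  rho(2) = -0.718125 / 2.065499 = -0.3477.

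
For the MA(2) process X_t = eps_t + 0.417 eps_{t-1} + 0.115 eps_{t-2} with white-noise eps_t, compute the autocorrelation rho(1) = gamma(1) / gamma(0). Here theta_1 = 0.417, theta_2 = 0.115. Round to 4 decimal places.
\rho(1) = 0.3917

For an MA(q) process with theta_0 = 1, the autocovariance is
  gamma(k) = sigma^2 * sum_{i=0..q-k} theta_i * theta_{i+k},
and rho(k) = gamma(k) / gamma(0). Sigma^2 cancels.
  numerator   = (1)*(0.417) + (0.417)*(0.115) = 0.464955.
  denominator = (1)^2 + (0.417)^2 + (0.115)^2 = 1.187114.
  rho(1) = 0.464955 / 1.187114 = 0.3917.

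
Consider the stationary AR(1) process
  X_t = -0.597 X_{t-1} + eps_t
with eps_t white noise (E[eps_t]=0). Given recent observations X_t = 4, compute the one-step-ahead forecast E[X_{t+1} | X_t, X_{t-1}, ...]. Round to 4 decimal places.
E[X_{t+1} \mid \mathcal F_t] = -2.3880

For an AR(p) model X_t = c + sum_i phi_i X_{t-i} + eps_t, the
one-step-ahead conditional mean is
  E[X_{t+1} | X_t, ...] = c + sum_i phi_i X_{t+1-i}.
Substitute known values:
  E[X_{t+1} | ...] = (-0.597) * (4)
                   = -2.3880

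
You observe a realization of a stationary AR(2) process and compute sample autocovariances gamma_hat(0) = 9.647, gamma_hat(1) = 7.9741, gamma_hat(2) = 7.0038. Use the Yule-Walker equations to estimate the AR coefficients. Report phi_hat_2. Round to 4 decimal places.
\hat\phi_{2} = 0.1350

The Yule-Walker equations for an AR(p) process read, in matrix form,
  Gamma_p phi = r_p,   with   (Gamma_p)_{ij} = gamma(|i - j|),
                       (r_p)_i = gamma(i),   i,j = 1..p.
Substitute the sample gammas (Toeplitz matrix and right-hand side of size 2):
  Gamma_p = [[9.647, 7.9741], [7.9741, 9.647]]
  r_p     = [7.9741, 7.0038]
Written out:
  9.647 phi_1 + 7.9741 phi_2 = 7.9741
  7.9741 phi_1 + 9.647 phi_2 = 7.0038
Solve by Cramer's rule:
  det = gamma(0)^2 - gamma(1)^2 = (9.647)^2 - (7.9741)^2 = 93.064609 - 63.58627081 = 29.47833819
  phi_hat_1 = [gamma(1) gamma(0) - gamma(1) gamma(2)] / det = [(7.9741)(9.647) - (7.9741)(7.0038)] / 29.47833819 = 21.07714112 / 29.47833819 = 0.715
  phi_hat_2 = [gamma(0) gamma(2) - gamma(1)^2] / det = [(9.647)(7.0038) - (7.9741)^2] / 29.47833819 = 3.97938779 / 29.47833819 = 0.135
So phi_hat = [0.7150, 0.1350].
Therefore phi_hat_2 = 0.1350.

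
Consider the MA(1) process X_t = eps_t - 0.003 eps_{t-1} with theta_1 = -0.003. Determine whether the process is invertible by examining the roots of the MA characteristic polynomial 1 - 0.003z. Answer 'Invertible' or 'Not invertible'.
\text{Invertible}

The MA(q) characteristic polynomial is P(z) = 1 - 0.003z.
Invertibility requires all roots to lie outside the unit circle, i.e. |z| > 1 for every root.
This is linear in z: 1 + (-0.003) z = 0  =>  z = -1/(-0.003) = 333.333333,  |z| = 333.333333.
Moduli of all roots: 333.3333.
All moduli strictly greater than 1? Yes.
Verdict: Invertible.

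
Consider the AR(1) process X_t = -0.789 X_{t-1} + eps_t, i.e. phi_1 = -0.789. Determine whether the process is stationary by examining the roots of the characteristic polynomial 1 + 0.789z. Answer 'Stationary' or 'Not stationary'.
\text{Stationary}

The AR(p) characteristic polynomial is P(z) = 1 + 0.789z.
Stationarity requires all roots to lie outside the unit circle, i.e. |z| > 1 for every root.
This is linear in z: 1 + (0.789) z = 0  =>  z = -1/(0.789) = -1.267427,  |z| = 1.267427.
Moduli of all roots: 1.2674.
All moduli strictly greater than 1? Yes.
Verdict: Stationary.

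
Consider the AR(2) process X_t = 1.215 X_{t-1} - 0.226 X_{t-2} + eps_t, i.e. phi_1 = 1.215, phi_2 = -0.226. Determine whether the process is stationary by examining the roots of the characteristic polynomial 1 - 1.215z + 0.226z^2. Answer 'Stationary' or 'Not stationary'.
\text{Stationary}

The AR(p) characteristic polynomial is P(z) = 1 - 1.215z + 0.226z^2.
Stationarity requires all roots to lie outside the unit circle, i.e. |z| > 1 for every root.
Set 1 + (-1.215) z + (0.226) z^2 = 0, i.e. a z^2 + b z + c = 0 with a = 0.226, b = -1.215, c = 1.
Discriminant D = b^2 - 4ac = (-1.215)^2 - 4*(0.226)*1 = 1.476225 - (0.904) = 0.572225.
D >= 0, so the roots are real: z = (-b +/- sqrt(D)) / (2a) = (1.215 +/- 0.756456) / (0.452).
  z_1 = (1.215 + 0.756456) / (0.452) = 4.3616,   |z_1| = 4.3616.
  z_2 = (1.215 - 0.756456) / (0.452) = 1.0145,   |z_2| = 1.0145.
Moduli of all roots: 4.3616, 1.0145.
All moduli strictly greater than 1? Yes.
Verdict: Stationary.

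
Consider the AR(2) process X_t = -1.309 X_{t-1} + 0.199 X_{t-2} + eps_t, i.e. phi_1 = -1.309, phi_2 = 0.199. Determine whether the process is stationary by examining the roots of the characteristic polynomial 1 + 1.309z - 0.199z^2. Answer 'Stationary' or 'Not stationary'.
\text{Not stationary}

The AR(p) characteristic polynomial is P(z) = 1 + 1.309z - 0.199z^2.
Stationarity requires all roots to lie outside the unit circle, i.e. |z| > 1 for every root.
Set 1 + (1.309) z + (-0.199) z^2 = 0, i.e. a z^2 + b z + c = 0 with a = -0.199, b = 1.309, c = 1.
Discriminant D = b^2 - 4ac = (1.309)^2 - 4*(-0.199)*1 = 1.713481 - (-0.796) = 2.509481.
D >= 0, so the roots are real: z = (-b +/- sqrt(D)) / (2a) = (-1.309 +/- 1.584134) / (-0.398).
  z_1 = (-1.309 + 1.584134) / (-0.398) = -0.6913,   |z_1| = 0.6913.
  z_2 = (-1.309 - 1.584134) / (-0.398) = 7.2692,   |z_2| = 7.2692.
Moduli of all roots: 0.6913, 7.2692.
All moduli strictly greater than 1? No.
Verdict: Not stationary.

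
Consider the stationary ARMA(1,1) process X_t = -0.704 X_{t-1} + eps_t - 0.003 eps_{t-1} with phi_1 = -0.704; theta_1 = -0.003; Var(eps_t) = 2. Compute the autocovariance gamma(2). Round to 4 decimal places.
\gamma(2) = 1.9778

Multiply the model equation by X_{t-k} and take expectations. With theta_0 = psi_0 = 1 and psi_j the MA(infinity) weights, this gives
  gamma(k) - sum_i phi_i gamma(k-i) = c_k,
  c_k = sigma^2 * sum_{j=k..q} theta_j psi_{j-k}   (c_k = 0 for k > q),
using gamma(-m) = gamma(m).
psi-weights needed (psi_j = theta_j + sum_i phi_i psi_{j-i}):
  psi_1 = theta_1 + phi_1 = -0.003 + (-0.704) = -0.707
Right-hand sides:
  c_0 = sigma^2 (1 + theta_1 psi_1) = 2 * (1 + (-0.003)(-0.707)) = 2 * 1.002121 = 2.004242
  c_1 = sigma^2 theta_1 = 2 * (-0.003) = -0.006
  c_2 = 0
Equations for k = 0 and k = 1 (AR order 1):
  gamma(0) = phi_1 gamma(1) + c_0
  gamma(1) = phi_1 gamma(0) + c_1
Substituting the second into the first: gamma(0) (1 - phi_1^2) = c_0 + phi_1 c_1, so
  gamma(0) = (c_0 + phi_1 c_1) / (1 - phi_1^2) = (2.004242 + (-0.704)(-0.006)) / (1 - (-0.704)^2) = 2.008466 / 0.504384 = 3.982018.
  gamma(1) = phi_1 gamma(0) + c_1 = (-0.704)(3.982018) + (-0.006) = -2.80934.
For k = 2 (> q): gamma(2) = phi_1 gamma(1) = (-0.704)(-2.80934) = 1.977776.
Therefore gamma(2) = 1.9778 (to 4 decimal places).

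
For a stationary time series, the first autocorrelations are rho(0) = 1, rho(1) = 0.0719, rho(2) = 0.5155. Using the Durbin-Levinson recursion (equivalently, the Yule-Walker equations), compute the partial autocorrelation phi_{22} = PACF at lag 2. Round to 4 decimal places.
\phi_{22} = 0.5130

The PACF at lag k is phi_{kk}, the last component of the solution
to the Yule-Walker system G_k phi = r_k where
  (G_k)_{ij} = rho(|i - j|), (r_k)_i = rho(i), i,j = 1..k.
Equivalently, Durbin-Levinson gives phi_{kk} iteratively:
  phi_{11} = rho(1)
  phi_{kk} = [rho(k) - sum_{j=1..k-1} phi_{k-1,j} rho(k-j)]
            / [1 - sum_{j=1..k-1} phi_{k-1,j} rho(j)],
  phi_{k,j} = phi_{k-1,j} - phi_{kk} phi_{k-1,k-j},  j = 1..k-1.
Step k = 1:
  phi_11 = rho(1) = 0.0719.
Step k = 2:
  phi_22 = [rho(2) - phi_11 rho(1)] / [1 - phi_11 rho(1)] = [0.5155 - (0.0719)(0.0719)] / [1 - (0.0719)(0.0719)]
         = 0.51033039 / 0.99483039 = 0.513.
Therefore phi_{22} = 0.5130.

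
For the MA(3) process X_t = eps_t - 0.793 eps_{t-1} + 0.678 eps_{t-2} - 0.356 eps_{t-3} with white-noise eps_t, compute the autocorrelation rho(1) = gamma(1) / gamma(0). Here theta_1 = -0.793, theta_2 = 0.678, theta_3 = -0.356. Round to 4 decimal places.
\rho(1) = -0.7096

For an MA(q) process with theta_0 = 1, the autocovariance is
  gamma(k) = sigma^2 * sum_{i=0..q-k} theta_i * theta_{i+k},
and rho(k) = gamma(k) / gamma(0). Sigma^2 cancels.
  numerator   = (1)*(-0.793) + (-0.793)*(0.678) + (0.678)*(-0.356) = -1.572022.
  denominator = (1)^2 + (-0.793)^2 + (0.678)^2 + (-0.356)^2 = 2.215269.
  rho(1) = -1.572022 / 2.215269 = -0.7096.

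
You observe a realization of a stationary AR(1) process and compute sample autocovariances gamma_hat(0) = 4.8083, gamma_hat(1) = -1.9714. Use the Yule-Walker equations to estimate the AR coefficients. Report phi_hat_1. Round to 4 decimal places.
\hat\phi_{1} = -0.4100

The Yule-Walker equations for an AR(p) process read, in matrix form,
  Gamma_p phi = r_p,   with   (Gamma_p)_{ij} = gamma(|i - j|),
                       (r_p)_i = gamma(i),   i,j = 1..p.
Substitute the sample gammas (Toeplitz matrix and right-hand side of size 1):
  Gamma_p = [[4.8083]]
  r_p     = [-1.9714]
With p = 1 this is the single equation gamma(0) phi_1 = gamma(1):
  phi_hat_1 = gamma(1) / gamma(0) = -1.9714 / 4.8083 = -0.4100.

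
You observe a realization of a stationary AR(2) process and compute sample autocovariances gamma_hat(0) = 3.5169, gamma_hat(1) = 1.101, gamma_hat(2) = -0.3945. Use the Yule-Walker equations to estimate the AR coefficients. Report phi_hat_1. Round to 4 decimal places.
\hat\phi_{1} = 0.3860

The Yule-Walker equations for an AR(p) process read, in matrix form,
  Gamma_p phi = r_p,   with   (Gamma_p)_{ij} = gamma(|i - j|),
                       (r_p)_i = gamma(i),   i,j = 1..p.
Substitute the sample gammas (Toeplitz matrix and right-hand side of size 2):
  Gamma_p = [[3.5169, 1.101], [1.101, 3.5169]]
  r_p     = [1.101, -0.3945]
Written out:
  3.5169 phi_1 + 1.101 phi_2 = 1.101
  1.101 phi_1 + 3.5169 phi_2 = -0.3945
Solve by Cramer's rule:
  det = gamma(0)^2 - gamma(1)^2 = (3.5169)^2 - (1.101)^2 = 12.36858561 - 1.212201 = 11.15638461
  phi_hat_1 = [gamma(1) gamma(0) - gamma(1) gamma(2)] / det = [(1.101)(3.5169) - (1.101)(-0.3945)] / 11.15638461 = 4.3064514 / 11.15638461 = 0.386
  phi_hat_2 = [gamma(0) gamma(2) - gamma(1)^2] / det = [(3.5169)(-0.3945) - (1.101)^2] / 11.15638461 = -2.59961805 / 11.15638461 = -0.233
So phi_hat = [0.3860, -0.2330].
Therefore phi_hat_1 = 0.3860.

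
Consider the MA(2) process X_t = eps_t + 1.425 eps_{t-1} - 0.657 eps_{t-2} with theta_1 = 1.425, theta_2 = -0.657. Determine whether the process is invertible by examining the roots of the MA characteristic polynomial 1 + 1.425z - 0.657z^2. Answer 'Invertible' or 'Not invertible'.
\text{Not invertible}

The MA(q) characteristic polynomial is P(z) = 1 + 1.425z - 0.657z^2.
Invertibility requires all roots to lie outside the unit circle, i.e. |z| > 1 for every root.
Set 1 + (1.425) z + (-0.657) z^2 = 0, i.e. a z^2 + b z + c = 0 with a = -0.657, b = 1.425, c = 1.
Discriminant D = b^2 - 4ac = (1.425)^2 - 4*(-0.657)*1 = 2.030625 - (-2.628) = 4.658625.
D >= 0, so the roots are real: z = (-b +/- sqrt(D)) / (2a) = (-1.425 +/- 2.158385) / (-1.314).
  z_1 = (-1.425 + 2.158385) / (-1.314) = -0.5581,   |z_1| = 0.5581.
  z_2 = (-1.425 - 2.158385) / (-1.314) = 2.7271,   |z_2| = 2.7271.
Moduli of all roots: 0.5581, 2.7271.
All moduli strictly greater than 1? No.
Verdict: Not invertible.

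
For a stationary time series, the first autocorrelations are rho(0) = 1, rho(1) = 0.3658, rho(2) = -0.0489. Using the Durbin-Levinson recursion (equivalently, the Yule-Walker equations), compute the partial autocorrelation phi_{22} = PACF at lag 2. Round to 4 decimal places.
\phi_{22} = -0.2109

The PACF at lag k is phi_{kk}, the last component of the solution
to the Yule-Walker system G_k phi = r_k where
  (G_k)_{ij} = rho(|i - j|), (r_k)_i = rho(i), i,j = 1..k.
Equivalently, Durbin-Levinson gives phi_{kk} iteratively:
  phi_{11} = rho(1)
  phi_{kk} = [rho(k) - sum_{j=1..k-1} phi_{k-1,j} rho(k-j)]
            / [1 - sum_{j=1..k-1} phi_{k-1,j} rho(j)],
  phi_{k,j} = phi_{k-1,j} - phi_{kk} phi_{k-1,k-j},  j = 1..k-1.
Step k = 1:
  phi_11 = rho(1) = 0.3658.
Step k = 2:
  phi_22 = [rho(2) - phi_11 rho(1)] / [1 - phi_11 rho(1)] = [-0.0489 - (0.3658)(0.3658)] / [1 - (0.3658)(0.3658)]
         = -0.18270964 / 0.86619036 = -0.2109.
Therefore phi_{22} = -0.2109.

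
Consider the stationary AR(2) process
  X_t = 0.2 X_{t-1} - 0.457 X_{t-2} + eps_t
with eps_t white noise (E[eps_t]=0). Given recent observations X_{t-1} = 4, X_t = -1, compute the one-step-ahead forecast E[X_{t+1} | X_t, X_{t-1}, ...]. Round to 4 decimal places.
E[X_{t+1} \mid \mathcal F_t] = -2.0280

For an AR(p) model X_t = c + sum_i phi_i X_{t-i} + eps_t, the
one-step-ahead conditional mean is
  E[X_{t+1} | X_t, ...] = c + sum_i phi_i X_{t+1-i}.
Substitute known values:
  E[X_{t+1} | ...] = (0.2) * (-1) + (-0.457) * (4)
                   = -2.0280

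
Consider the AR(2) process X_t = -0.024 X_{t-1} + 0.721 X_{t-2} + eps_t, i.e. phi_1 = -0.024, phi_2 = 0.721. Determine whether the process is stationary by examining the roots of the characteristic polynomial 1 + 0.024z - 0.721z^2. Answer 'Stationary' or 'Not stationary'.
\text{Stationary}

The AR(p) characteristic polynomial is P(z) = 1 + 0.024z - 0.721z^2.
Stationarity requires all roots to lie outside the unit circle, i.e. |z| > 1 for every root.
Set 1 + (0.024) z + (-0.721) z^2 = 0, i.e. a z^2 + b z + c = 0 with a = -0.721, b = 0.024, c = 1.
Discriminant D = b^2 - 4ac = (0.024)^2 - 4*(-0.721)*1 = 0.000576 - (-2.884) = 2.884576.
D >= 0, so the roots are real: z = (-b +/- sqrt(D)) / (2a) = (-0.024 +/- 1.698404) / (-1.442).
  z_1 = (-0.024 + 1.698404) / (-1.442) = -1.1612,   |z_1| = 1.1612.
  z_2 = (-0.024 - 1.698404) / (-1.442) = 1.1945,   |z_2| = 1.1945.
Moduli of all roots: 1.1612, 1.1945.
All moduli strictly greater than 1? Yes.
Verdict: Stationary.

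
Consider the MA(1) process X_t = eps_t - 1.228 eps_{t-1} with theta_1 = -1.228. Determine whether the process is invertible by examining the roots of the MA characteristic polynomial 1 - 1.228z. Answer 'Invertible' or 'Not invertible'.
\text{Not invertible}

The MA(q) characteristic polynomial is P(z) = 1 - 1.228z.
Invertibility requires all roots to lie outside the unit circle, i.e. |z| > 1 for every root.
This is linear in z: 1 + (-1.228) z = 0  =>  z = -1/(-1.228) = 0.814332,  |z| = 0.814332.
Moduli of all roots: 0.8143.
All moduli strictly greater than 1? No.
Verdict: Not invertible.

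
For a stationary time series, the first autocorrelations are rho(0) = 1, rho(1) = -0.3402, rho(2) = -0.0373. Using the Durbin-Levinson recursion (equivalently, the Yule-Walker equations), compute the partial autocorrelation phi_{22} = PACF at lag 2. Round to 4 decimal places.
\phi_{22} = -0.1731

The PACF at lag k is phi_{kk}, the last component of the solution
to the Yule-Walker system G_k phi = r_k where
  (G_k)_{ij} = rho(|i - j|), (r_k)_i = rho(i), i,j = 1..k.
Equivalently, Durbin-Levinson gives phi_{kk} iteratively:
  phi_{11} = rho(1)
  phi_{kk} = [rho(k) - sum_{j=1..k-1} phi_{k-1,j} rho(k-j)]
            / [1 - sum_{j=1..k-1} phi_{k-1,j} rho(j)],
  phi_{k,j} = phi_{k-1,j} - phi_{kk} phi_{k-1,k-j},  j = 1..k-1.
Step k = 1:
  phi_11 = rho(1) = -0.3402.
Step k = 2:
  phi_22 = [rho(2) - phi_11 rho(1)] / [1 - phi_11 rho(1)] = [-0.0373 - (-0.3402)(-0.3402)] / [1 - (-0.3402)(-0.3402)]
         = -0.15303604 / 0.88426396 = -0.1731.
Therefore phi_{22} = -0.1731.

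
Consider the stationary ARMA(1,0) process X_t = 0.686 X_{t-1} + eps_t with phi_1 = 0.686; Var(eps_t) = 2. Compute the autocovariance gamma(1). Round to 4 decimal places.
\gamma(1) = 2.5916

Multiply the model equation by X_{t-k} and take expectations. With theta_0 = psi_0 = 1 and psi_j the MA(infinity) weights, this gives
  gamma(k) - sum_i phi_i gamma(k-i) = c_k,
  c_k = sigma^2 * sum_{j=k..q} theta_j psi_{j-k}   (c_k = 0 for k > q),
using gamma(-m) = gamma(m).
Pure AR (q = 0): c_0 = sigma^2 = 2, c_k = 0 for k >= 1.
Equations for k = 0 and k = 1 (AR order 1):
  gamma(0) = phi_1 gamma(1) + c_0
  gamma(1) = phi_1 gamma(0) + c_1
Substituting the second into the first: gamma(0) (1 - phi_1^2) = c_0 + phi_1 c_1, so
  gamma(0) = c_0 / (1 - phi_1^2) = 2 / (1 - (0.686)^2) = 2 / 0.529404 = 3.777833.
  gamma(1) = phi_1 gamma(0) = (0.686)(3.777833) = 2.591594.
Therefore gamma(1) = 2.5916 (to 4 decimal places).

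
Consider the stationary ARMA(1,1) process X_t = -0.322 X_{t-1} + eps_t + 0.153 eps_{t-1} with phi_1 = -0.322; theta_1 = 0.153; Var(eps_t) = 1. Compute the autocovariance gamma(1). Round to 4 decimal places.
\gamma(1) = -0.1793

Multiply the model equation by X_{t-k} and take expectations. With theta_0 = psi_0 = 1 and psi_j the MA(infinity) weights, this gives
  gamma(k) - sum_i phi_i gamma(k-i) = c_k,
  c_k = sigma^2 * sum_{j=k..q} theta_j psi_{j-k}   (c_k = 0 for k > q),
using gamma(-m) = gamma(m).
psi-weights needed (psi_j = theta_j + sum_i phi_i psi_{j-i}):
  psi_1 = theta_1 + phi_1 = 0.153 + (-0.322) = -0.169
Right-hand sides:
  c_0 = sigma^2 (1 + theta_1 psi_1) = 1 * (1 + (0.153)(-0.169)) = 1 * 0.974143 = 0.974143
  c_1 = sigma^2 theta_1 = 1 * (0.153) = 0.153
  c_2 = 0
Equations for k = 0 and k = 1 (AR order 1):
  gamma(0) = phi_1 gamma(1) + c_0
  gamma(1) = phi_1 gamma(0) + c_1
Substituting the second into the first: gamma(0) (1 - phi_1^2) = c_0 + phi_1 c_1, so
  gamma(0) = (c_0 + phi_1 c_1) / (1 - phi_1^2) = (0.974143 + (-0.322)(0.153)) / (1 - (-0.322)^2) = 0.924877 / 0.896316 = 1.031865.
  gamma(1) = phi_1 gamma(0) + c_1 = (-0.322)(1.031865) + (0.153) = -0.17926.
Therefore gamma(1) = -0.1793 (to 4 decimal places).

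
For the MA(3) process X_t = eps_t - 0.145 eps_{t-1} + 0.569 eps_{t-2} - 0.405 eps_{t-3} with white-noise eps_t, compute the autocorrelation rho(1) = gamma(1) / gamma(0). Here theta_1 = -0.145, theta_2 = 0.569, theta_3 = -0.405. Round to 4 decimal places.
\rho(1) = -0.3035

For an MA(q) process with theta_0 = 1, the autocovariance is
  gamma(k) = sigma^2 * sum_{i=0..q-k} theta_i * theta_{i+k},
and rho(k) = gamma(k) / gamma(0). Sigma^2 cancels.
  numerator   = (1)*(-0.145) + (-0.145)*(0.569) + (0.569)*(-0.405) = -0.45795.
  denominator = (1)^2 + (-0.145)^2 + (0.569)^2 + (-0.405)^2 = 1.508811.
  rho(1) = -0.45795 / 1.508811 = -0.3035.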